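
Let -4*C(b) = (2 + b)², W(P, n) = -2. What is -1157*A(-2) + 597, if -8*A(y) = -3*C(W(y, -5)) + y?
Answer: 1231/4 ≈ 307.75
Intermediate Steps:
C(b) = -(2 + b)²/4
A(y) = -y/8 (A(y) = -(-(-3)*(2 - 2)²/4 + y)/8 = -(-(-3)*0²/4 + y)/8 = -(-(-3)*0/4 + y)/8 = -(-3*0 + y)/8 = -(0 + y)/8 = -y/8)
-1157*A(-2) + 597 = -(-1157)*(-2)/8 + 597 = -1157*¼ + 597 = -1157/4 + 597 = 1231/4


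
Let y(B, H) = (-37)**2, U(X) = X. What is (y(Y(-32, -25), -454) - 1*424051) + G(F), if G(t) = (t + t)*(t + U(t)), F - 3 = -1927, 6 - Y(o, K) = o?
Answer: 14384422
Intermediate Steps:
Y(o, K) = 6 - o
y(B, H) = 1369
F = -1924 (F = 3 - 1927 = -1924)
G(t) = 4*t**2 (G(t) = (t + t)*(t + t) = (2*t)*(2*t) = 4*t**2)
(y(Y(-32, -25), -454) - 1*424051) + G(F) = (1369 - 1*424051) + 4*(-1924)**2 = (1369 - 424051) + 4*3701776 = -422682 + 14807104 = 14384422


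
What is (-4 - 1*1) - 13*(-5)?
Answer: 60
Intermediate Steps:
(-4 - 1*1) - 13*(-5) = (-4 - 1) + 65 = -5 + 65 = 60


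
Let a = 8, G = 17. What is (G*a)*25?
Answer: 3400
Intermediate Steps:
(G*a)*25 = (17*8)*25 = 136*25 = 3400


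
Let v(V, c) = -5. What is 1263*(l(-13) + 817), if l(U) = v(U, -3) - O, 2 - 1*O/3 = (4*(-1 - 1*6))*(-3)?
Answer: 1336254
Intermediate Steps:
O = -246 (O = 6 - 3*4*(-1 - 1*6)*(-3) = 6 - 3*4*(-1 - 6)*(-3) = 6 - 3*4*(-7)*(-3) = 6 - (-84)*(-3) = 6 - 3*84 = 6 - 252 = -246)
l(U) = 241 (l(U) = -5 - 1*(-246) = -5 + 246 = 241)
1263*(l(-13) + 817) = 1263*(241 + 817) = 1263*1058 = 1336254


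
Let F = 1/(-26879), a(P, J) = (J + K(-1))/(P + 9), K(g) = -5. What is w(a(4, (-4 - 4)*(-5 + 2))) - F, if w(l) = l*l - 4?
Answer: -8466716/4542551 ≈ -1.8639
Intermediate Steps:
a(P, J) = (-5 + J)/(9 + P) (a(P, J) = (J - 5)/(P + 9) = (-5 + J)/(9 + P))
w(l) = -4 + l² (w(l) = l² - 4 = -4 + l²)
F = -1/26879 ≈ -3.7204e-5
w(a(4, (-4 - 4)*(-5 + 2))) - F = (-4 + ((-5 + (-4 - 4)*(-5 + 2))/(9 + 4))²) - 1*(-1/26879) = (-4 + ((-5 - 8*(-3))/13)²) + 1/26879 = (-4 + ((-5 + 24)/13)²) + 1/26879 = (-4 + ((1/13)*19)²) + 1/26879 = (-4 + (19/13)²) + 1/26879 = (-4 + 361/169) + 1/26879 = -315/169 + 1/26879 = -8466716/4542551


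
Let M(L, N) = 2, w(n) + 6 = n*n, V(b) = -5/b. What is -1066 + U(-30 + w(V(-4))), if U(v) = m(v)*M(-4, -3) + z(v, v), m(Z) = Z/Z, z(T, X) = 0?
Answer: -1064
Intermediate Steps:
w(n) = -6 + n² (w(n) = -6 + n*n = -6 + n²)
m(Z) = 1
U(v) = 2 (U(v) = 1*2 + 0 = 2 + 0 = 2)
-1066 + U(-30 + w(V(-4))) = -1066 + 2 = -1064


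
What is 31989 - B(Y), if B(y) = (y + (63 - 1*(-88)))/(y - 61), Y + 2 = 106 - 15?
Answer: 223863/7 ≈ 31980.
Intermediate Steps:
Y = 89 (Y = -2 + (106 - 15) = -2 + 91 = 89)
B(y) = (151 + y)/(-61 + y) (B(y) = (y + (63 + 88))/(-61 + y) = (y + 151)/(-61 + y) = (151 + y)/(-61 + y))
31989 - B(Y) = 31989 - (151 + 89)/(-61 + 89) = 31989 - 240/28 = 31989 - 1*60/7 = 31989 - 60/7 = 223863/7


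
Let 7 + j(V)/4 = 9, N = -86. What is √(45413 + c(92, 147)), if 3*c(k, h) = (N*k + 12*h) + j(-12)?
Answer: √390297/3 ≈ 208.25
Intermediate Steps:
j(V) = 8 (j(V) = -28 + 4*9 = -28 + 36 = 8)
c(k, h) = 8/3 + 4*h - 86*k/3 (c(k, h) = ((-86*k + 12*h) + 8)/3 = (8 - 86*k + 12*h)/3 = 8/3 + 4*h - 86*k/3)
√(45413 + c(92, 147)) = √(45413 + (8/3 + 4*147 - 86/3*92)) = √(45413 + (8/3 + 588 - 7912/3)) = √(45413 - 6140/3) = √(130099/3) = √390297/3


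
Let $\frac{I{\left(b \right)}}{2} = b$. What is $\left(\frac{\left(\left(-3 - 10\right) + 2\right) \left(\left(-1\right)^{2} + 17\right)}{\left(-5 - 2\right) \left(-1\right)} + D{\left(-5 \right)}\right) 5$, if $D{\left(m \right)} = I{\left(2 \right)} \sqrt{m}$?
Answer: $- \frac{990}{7} + 20 i \sqrt{5} \approx -141.43 + 44.721 i$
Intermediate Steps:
$I{\left(b \right)} = 2 b$
$D{\left(m \right)} = 4 \sqrt{m}$ ($D{\left(m \right)} = 2 \cdot 2 \sqrt{m} = 4 \sqrt{m}$)
$\left(\frac{\left(\left(-3 - 10\right) + 2\right) \left(\left(-1\right)^{2} + 17\right)}{\left(-5 - 2\right) \left(-1\right)} + D{\left(-5 \right)}\right) 5 = \left(\frac{\left(\left(-3 - 10\right) + 2\right) \left(\left(-1\right)^{2} + 17\right)}{\left(-5 - 2\right) \left(-1\right)} + 4 \sqrt{-5}\right) 5 = \left(\frac{\left(-13 + 2\right) \left(1 + 17\right)}{\left(-7\right) \left(-1\right)} + 4 i \sqrt{5}\right) 5 = \left(\frac{\left(-11\right) 18}{7} + 4 i \sqrt{5}\right) 5 = \left(\left(-198\right) \frac{1}{7} + 4 i \sqrt{5}\right) 5 = \left(- \frac{198}{7} + 4 i \sqrt{5}\right) 5 = - \frac{990}{7} + 20 i \sqrt{5}$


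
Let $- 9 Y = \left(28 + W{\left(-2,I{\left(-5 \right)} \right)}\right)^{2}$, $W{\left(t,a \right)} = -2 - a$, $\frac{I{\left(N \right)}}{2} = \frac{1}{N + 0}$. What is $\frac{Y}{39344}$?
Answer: $- \frac{121}{61475} \approx -0.0019683$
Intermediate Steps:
$I{\left(N \right)} = \frac{2}{N}$ ($I{\left(N \right)} = \frac{2}{N + 0} = \frac{2}{N}$)
$Y = - \frac{1936}{25}$ ($Y = - \frac{\left(28 - \left(2 + \frac{2}{-5}\right)\right)^{2}}{9} = - \frac{\left(28 - \left(2 + 2 \left(- \frac{1}{5}\right)\right)\right)^{2}}{9} = - \frac{\left(28 - \frac{8}{5}\right)^{2}}{9} = - \frac{\left(\frac{132}{5}\right)^{2}}{9} = \left(- \frac{1}{9}\right) \frac{17424}{25} = - \frac{1936}{25} \approx -77.44$)
$\frac{Y}{39344} = - \frac{1936}{25 \cdot 39344} = \left(- \frac{1936}{25}\right) \frac{1}{39344} = - \frac{121}{61475}$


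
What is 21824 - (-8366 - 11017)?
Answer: 41207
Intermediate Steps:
21824 - (-8366 - 11017) = 21824 - 1*(-19383) = 21824 + 19383 = 41207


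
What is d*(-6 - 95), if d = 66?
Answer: -6666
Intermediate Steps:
d*(-6 - 95) = 66*(-6 - 95) = 66*(-101) = -6666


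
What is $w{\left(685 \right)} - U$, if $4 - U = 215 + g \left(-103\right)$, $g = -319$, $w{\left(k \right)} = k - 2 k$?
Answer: $32383$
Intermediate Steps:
$w{\left(k \right)} = - k$
$U = -33068$ ($U = 4 - \left(215 - -32857\right) = 4 - \left(215 + 32857\right) = 4 - 33072 = -33068$)
$w{\left(685 \right)} - U = \left(-1\right) 685 - -33068 = -685 + 33068 = 32383$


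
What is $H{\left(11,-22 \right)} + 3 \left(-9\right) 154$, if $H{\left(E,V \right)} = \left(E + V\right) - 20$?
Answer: $-4189$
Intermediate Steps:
$H{\left(E,V \right)} = -20 + E + V$
$H{\left(11,-22 \right)} + 3 \left(-9\right) 154 = \left(-20 + 11 - 22\right) + 3 \left(-9\right) 154 = -31 - 4158 = -4189$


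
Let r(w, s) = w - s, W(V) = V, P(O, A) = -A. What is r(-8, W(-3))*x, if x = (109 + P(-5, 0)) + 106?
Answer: -1075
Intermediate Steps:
x = 215 (x = (109 - 1*0) + 106 = (109 + 0) + 106 = 109 + 106 = 215)
r(-8, W(-3))*x = (-8 - 1*(-3))*215 = (-8 + 3)*215 = -5*215 = -1075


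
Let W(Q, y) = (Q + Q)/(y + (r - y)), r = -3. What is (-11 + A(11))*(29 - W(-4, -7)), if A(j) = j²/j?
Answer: 0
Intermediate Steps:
A(j) = j
W(Q, y) = -2*Q/3 (W(Q, y) = (Q + Q)/(y + (-3 - y)) = (2*Q)/(-3) = (2*Q)*(-⅓) = -2*Q/3)
(-11 + A(11))*(29 - W(-4, -7)) = (-11 + 11)*(29 - (-2)*(-4)/3) = 0*(29 - 1*8/3) = 0*(29 - 8/3) = 0*(79/3) = 0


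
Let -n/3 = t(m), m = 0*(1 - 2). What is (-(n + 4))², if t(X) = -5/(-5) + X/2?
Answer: 1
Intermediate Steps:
m = 0 (m = 0*(-1) = 0)
t(X) = 1 + X/2 (t(X) = -5*(-⅕) + X*(½) = 1 + X/2)
n = -3 (n = -3*(1 + (½)*0) = -3*(1 + 0) = -3*1 = -3)
(-(n + 4))² = (-(-3 + 4))² = (-1*1)² = (-1)² = 1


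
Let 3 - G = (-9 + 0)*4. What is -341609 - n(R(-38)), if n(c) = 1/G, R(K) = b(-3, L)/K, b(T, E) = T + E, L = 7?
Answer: -13322752/39 ≈ -3.4161e+5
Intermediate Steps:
b(T, E) = E + T
G = 39 (G = 3 - (-9 + 0)*4 = 3 - (-9)*4 = 3 - 1*(-36) = 3 + 36 = 39)
R(K) = 4/K (R(K) = (7 - 3)/K = 4/K)
n(c) = 1/39
-341609 - n(R(-38)) = -341609 - 1*1/39 = -341609 - 1/39 = -13322752/39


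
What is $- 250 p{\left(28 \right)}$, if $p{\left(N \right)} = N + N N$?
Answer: $-203000$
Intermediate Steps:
$p{\left(N \right)} = N + N^{2}$
$- 250 p{\left(28 \right)} = - 250 \cdot 28 \left(1 + 28\right) = - 250 \cdot 28 \cdot 29 = \left(-250\right) 812 = -203000$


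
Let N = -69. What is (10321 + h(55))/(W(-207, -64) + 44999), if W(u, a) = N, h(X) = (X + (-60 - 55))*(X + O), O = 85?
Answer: 1921/44930 ≈ 0.042755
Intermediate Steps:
h(X) = (-115 + X)*(85 + X) (h(X) = (X + (-60 - 55))*(X + 85) = (X - 115)*(85 + X) = (-115 + X)*(85 + X))
W(u, a) = -69
(10321 + h(55))/(W(-207, -64) + 44999) = (10321 + (-9775 + 55² - 30*55))/(-69 + 44999) = (10321 + (-9775 + 3025 - 1650))/44930 = (10321 - 8400)*(1/44930) = 1921*(1/44930) = 1921/44930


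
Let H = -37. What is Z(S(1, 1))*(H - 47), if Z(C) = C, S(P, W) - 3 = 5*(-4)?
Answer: 1428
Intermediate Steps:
S(P, W) = -17 (S(P, W) = 3 + 5*(-4) = 3 - 20 = -17)
Z(S(1, 1))*(H - 47) = -17*(-37 - 47) = -17*(-84) = 1428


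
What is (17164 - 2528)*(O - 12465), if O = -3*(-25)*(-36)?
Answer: -221954940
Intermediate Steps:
O = -2700 (O = 75*(-36) = -2700)
(17164 - 2528)*(O - 12465) = (17164 - 2528)*(-2700 - 12465) = 14636*(-15165) = -221954940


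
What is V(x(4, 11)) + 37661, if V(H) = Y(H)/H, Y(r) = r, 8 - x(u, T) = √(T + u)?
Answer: 37662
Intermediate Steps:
x(u, T) = 8 - √(T + u)
V(H) = 1 (V(H) = H/H = 1)
V(x(4, 11)) + 37661 = 1 + 37661 = 37662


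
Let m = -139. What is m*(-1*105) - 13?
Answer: 14582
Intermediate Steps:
m*(-1*105) - 13 = -(-139)*105 - 13 = -139*(-105) - 13 = 14595 - 13 = 14582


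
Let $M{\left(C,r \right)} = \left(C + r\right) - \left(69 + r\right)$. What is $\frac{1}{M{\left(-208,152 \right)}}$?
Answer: $- \frac{1}{277} \approx -0.0036101$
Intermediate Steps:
$M{\left(C,r \right)} = -69 + C$
$\frac{1}{M{\left(-208,152 \right)}} = \frac{1}{-69 - 208} = \frac{1}{-277} = - \frac{1}{277}$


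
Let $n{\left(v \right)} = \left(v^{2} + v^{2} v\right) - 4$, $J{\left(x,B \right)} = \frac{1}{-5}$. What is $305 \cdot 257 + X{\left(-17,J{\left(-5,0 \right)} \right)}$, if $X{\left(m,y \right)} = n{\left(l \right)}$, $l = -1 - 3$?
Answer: $78333$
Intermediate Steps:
$l = -4$ ($l = -1 - 3 = -4$)
$J{\left(x,B \right)} = - \frac{1}{5}$
$n{\left(v \right)} = -4 + v^{2} + v^{3}$ ($n{\left(v \right)} = \left(v^{2} + v^{3}\right) - 4 = -4 + v^{2} + v^{3}$)
$X{\left(m,y \right)} = -52$ ($X{\left(m,y \right)} = -4 + \left(-4\right)^{2} + \left(-4\right)^{3} = -4 + 16 - 64 = -52$)
$305 \cdot 257 + X{\left(-17,J{\left(-5,0 \right)} \right)} = 305 \cdot 257 - 52 = 78385 - 52 = 78333$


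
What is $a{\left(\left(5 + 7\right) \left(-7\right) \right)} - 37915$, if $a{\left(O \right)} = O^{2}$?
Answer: $-30859$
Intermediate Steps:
$a{\left(\left(5 + 7\right) \left(-7\right) \right)} - 37915 = \left(\left(5 + 7\right) \left(-7\right)\right)^{2} - 37915 = \left(12 \left(-7\right)\right)^{2} - 37915 = \left(-84\right)^{2} - 37915 = 7056 - 37915 = -30859$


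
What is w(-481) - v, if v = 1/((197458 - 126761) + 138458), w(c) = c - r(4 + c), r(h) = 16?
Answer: -103950036/209155 ≈ -497.00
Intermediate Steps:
w(c) = -16 + c (w(c) = c - 1*16 = c - 16 = -16 + c)
v = 1/209155 (v = 1/(70697 + 138458) = 1/209155 ≈ 4.7811e-6)
w(-481) - v = (-16 - 481) - 1*1/209155 = -497 - 1/209155 = -103950036/209155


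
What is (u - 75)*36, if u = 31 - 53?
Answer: -3492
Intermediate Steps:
u = -22
(u - 75)*36 = (-22 - 75)*36 = -97*36 = -3492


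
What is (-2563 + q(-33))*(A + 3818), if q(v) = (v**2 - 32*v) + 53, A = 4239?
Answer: -2940805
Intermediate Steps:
q(v) = 53 + v**2 - 32*v
(-2563 + q(-33))*(A + 3818) = (-2563 + (53 + (-33)**2 - 32*(-33)))*(4239 + 3818) = (-2563 + (53 + 1089 + 1056))*8057 = (-2563 + 2198)*8057 = -365*8057 = -2940805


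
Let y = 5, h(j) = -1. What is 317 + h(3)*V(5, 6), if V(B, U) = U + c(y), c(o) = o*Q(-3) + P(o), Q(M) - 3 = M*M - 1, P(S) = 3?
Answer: 253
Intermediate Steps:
Q(M) = 2 + M² (Q(M) = 3 + (M*M - 1) = 3 + (M² - 1) = 3 + (-1 + M²) = 2 + M²)
c(o) = 3 + 11*o (c(o) = o*(2 + (-3)²) + 3 = o*(2 + 9) + 3 = o*11 + 3 = 11*o + 3 = 3 + 11*o)
V(B, U) = 58 + U (V(B, U) = U + (3 + 11*5) = U + (3 + 55) = U + 58 = 58 + U)
317 + h(3)*V(5, 6) = 317 - (58 + 6) = 317 - 1*64 = 317 - 64 = 253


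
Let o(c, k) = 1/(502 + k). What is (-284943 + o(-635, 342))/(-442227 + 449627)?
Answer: -240491891/6245600 ≈ -38.506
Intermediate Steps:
(-284943 + o(-635, 342))/(-442227 + 449627) = (-284943 + 1/(502 + 342))/(-442227 + 449627) = (-284943 + 1/844)/7400 = (-284943 + 1/844)*(1/7400) = -240491891/844*1/7400 = -240491891/6245600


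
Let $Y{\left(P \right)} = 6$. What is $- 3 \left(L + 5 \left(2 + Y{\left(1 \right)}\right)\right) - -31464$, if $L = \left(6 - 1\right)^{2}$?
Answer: $31269$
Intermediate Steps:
$L = 25$ ($L = 5^{2} = 25$)
$- 3 \left(L + 5 \left(2 + Y{\left(1 \right)}\right)\right) - -31464 = - 3 \left(25 + 5 \left(2 + 6\right)\right) - -31464 = - 3 \left(25 + 5 \cdot 8\right) + 31464 = - 3 \left(25 + 40\right) + 31464 = \left(-3\right) 65 + 31464 = -195 + 31464 = 31269$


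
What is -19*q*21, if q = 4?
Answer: -1596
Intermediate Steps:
-19*q*21 = -19*4*21 = -76*21 = -1596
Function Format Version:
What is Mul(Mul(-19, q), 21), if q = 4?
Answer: -1596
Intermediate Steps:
Mul(Mul(-19, q), 21) = Mul(Mul(-19, 4), 21) = Mul(-76, 21) = -1596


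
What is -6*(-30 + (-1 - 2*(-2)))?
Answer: 162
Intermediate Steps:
-6*(-30 + (-1 - 2*(-2))) = -6*(-30 + (-1 + 4)) = -6*(-30 + 3) = -6*(-27) = 162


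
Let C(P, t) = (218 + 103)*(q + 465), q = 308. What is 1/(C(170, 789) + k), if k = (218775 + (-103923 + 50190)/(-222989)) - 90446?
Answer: 222989/83946938651 ≈ 2.6563e-6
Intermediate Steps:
C(P, t) = 248133 (C(P, t) = (218 + 103)*(308 + 465) = 321*773 = 248133)
k = 28616009114/222989 (k = (218775 - 53733*(-1/222989)) - 90446 = (218775 + 53733/222989) - 90446 = 48784472208/222989 - 90446 = 28616009114/222989 ≈ 1.2833e+5)
1/(C(170, 789) + k) = 1/(248133 + 28616009114/222989) = 1/(83946938651/222989) = 222989/83946938651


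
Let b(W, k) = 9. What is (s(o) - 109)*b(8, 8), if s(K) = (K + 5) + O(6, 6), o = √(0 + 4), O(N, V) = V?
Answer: -864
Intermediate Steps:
o = 2 (o = √4 = 2)
s(K) = 11 + K (s(K) = (K + 5) + 6 = (5 + K) + 6 = 11 + K)
(s(o) - 109)*b(8, 8) = ((11 + 2) - 109)*9 = (13 - 109)*9 = -96*9 = -864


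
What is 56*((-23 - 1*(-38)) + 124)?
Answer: 7784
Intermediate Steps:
56*((-23 - 1*(-38)) + 124) = 56*((-23 + 38) + 124) = 56*(15 + 124) = 56*139 = 7784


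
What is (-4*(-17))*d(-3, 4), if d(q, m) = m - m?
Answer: 0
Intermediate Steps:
d(q, m) = 0
(-4*(-17))*d(-3, 4) = -4*(-17)*0 = 68*0 = 0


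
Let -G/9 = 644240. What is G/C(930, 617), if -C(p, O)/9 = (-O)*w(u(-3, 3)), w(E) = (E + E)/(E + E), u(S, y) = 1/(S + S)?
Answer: -644240/617 ≈ -1044.1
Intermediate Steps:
G = -5798160 (G = -9*644240 = -5798160)
u(S, y) = 1/(2*S)
w(E) = 1 (w(E) = (2*E)/((2*E)) = (2*E)*(1/(2*E)) = 1)
C(p, O) = 9*O (C(p, O) = -9*(-O) = -(-9)*O = 9*O)
G/C(930, 617) = -5798160/(9*617) = -5798160/5553 = -5798160*1/5553 = -644240/617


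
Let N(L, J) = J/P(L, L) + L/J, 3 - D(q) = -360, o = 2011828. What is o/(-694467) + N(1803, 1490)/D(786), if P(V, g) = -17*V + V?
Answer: -871000236863087/300993914853720 ≈ -2.8937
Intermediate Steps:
D(q) = 363 (D(q) = 3 - 1*(-360) = 3 + 360 = 363)
P(V, g) = -16*V
N(L, J) = L/J - J/(16*L) (N(L, J) = J/((-16*L)) + L/J = J*(-1/(16*L)) + L/J = -J/(16*L) + L/J = L/J - J/(16*L))
o/(-694467) + N(1803, 1490)/D(786) = 2011828/(-694467) + (1803/1490 - 1/16*1490/1803)/363 = 2011828*(-1/694467) + (1803*(1/1490) - 1/16*1490*1/1803)*(1/363) = -2011828/694467 + (1803/1490 - 745/14424)*(1/363) = -2011828/694467 + (12448211/10745880)*(1/363) = -2011828/694467 + 12448211/3900754440 = -871000236863087/300993914853720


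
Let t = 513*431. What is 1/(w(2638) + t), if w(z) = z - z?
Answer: 1/221103 ≈ 4.5228e-6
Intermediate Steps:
w(z) = 0
t = 221103
1/(w(2638) + t) = 1/(0 + 221103) = 1/221103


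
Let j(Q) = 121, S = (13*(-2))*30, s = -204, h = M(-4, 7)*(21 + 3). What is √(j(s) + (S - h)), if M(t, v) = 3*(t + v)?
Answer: 5*I*√35 ≈ 29.58*I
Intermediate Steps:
M(t, v) = 3*t + 3*v
h = 216 (h = (3*(-4) + 3*7)*(21 + 3) = (-12 + 21)*24 = 9*24 = 216)
S = -780 (S = -26*30 = -780)
√(j(s) + (S - h)) = √(121 + (-780 - 1*216)) = √(121 + (-780 - 216)) = √(121 - 996) = √(-875) = 5*I*√35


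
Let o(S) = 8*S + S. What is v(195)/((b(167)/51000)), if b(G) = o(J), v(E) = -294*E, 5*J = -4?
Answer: 406087500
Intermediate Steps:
J = -⅘ (J = (⅕)*(-4) = -⅘ ≈ -0.80000)
o(S) = 9*S
b(G) = -36/5 (b(G) = 9*(-⅘) = -36/5)
v(195)/((b(167)/51000)) = (-294*195)/((-36/5/51000)) = -57330/((-36/5*1/51000)) = -57330/(-3/21250) = -57330*(-21250/3) = 406087500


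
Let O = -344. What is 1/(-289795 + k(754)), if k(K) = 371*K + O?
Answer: -1/10405 ≈ -9.6108e-5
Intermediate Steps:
k(K) = -344 + 371*K (k(K) = 371*K - 344 = -344 + 371*K)
1/(-289795 + k(754)) = 1/(-289795 + (-344 + 371*754)) = 1/(-289795 + (-344 + 279734)) = 1/(-289795 + 279390) = 1/(-10405) = -1/10405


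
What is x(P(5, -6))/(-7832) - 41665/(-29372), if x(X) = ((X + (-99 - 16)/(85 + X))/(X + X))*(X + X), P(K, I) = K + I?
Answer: 979169591/690124512 ≈ 1.4188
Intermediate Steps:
P(K, I) = I + K
x(X) = X - 115/(85 + X) (x(X) = ((X - 115/(85 + X))/((2*X)))*(2*X) = ((X - 115/(85 + X))*(1/(2*X)))*(2*X) = ((X - 115/(85 + X))/(2*X))*(2*X) = X - 115/(85 + X))
x(P(5, -6))/(-7832) - 41665/(-29372) = ((-115 + (-6 + 5)**2 + 85*(-6 + 5))/(85 + (-6 + 5)))/(-7832) - 41665/(-29372) = ((-115 + (-1)**2 + 85*(-1))/(85 - 1))*(-1/7832) - 41665*(-1/29372) = ((-115 + 1 - 85)/84)*(-1/7832) + 41665/29372 = ((1/84)*(-199))*(-1/7832) + 41665/29372 = -199/84*(-1/7832) + 41665/29372 = 199/657888 + 41665/29372 = 979169591/690124512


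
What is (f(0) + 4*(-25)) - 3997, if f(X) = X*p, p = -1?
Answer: -4097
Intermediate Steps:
f(X) = -X (f(X) = X*(-1) = -X)
(f(0) + 4*(-25)) - 3997 = (-1*0 + 4*(-25)) - 3997 = (0 - 100) - 3997 = -100 - 3997 = -4097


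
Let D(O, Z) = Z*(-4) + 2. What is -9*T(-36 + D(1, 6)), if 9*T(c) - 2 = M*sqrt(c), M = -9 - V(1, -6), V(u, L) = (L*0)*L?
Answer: -2 + 9*I*sqrt(58) ≈ -2.0 + 68.542*I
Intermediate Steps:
V(u, L) = 0 (V(u, L) = 0*L = 0)
D(O, Z) = 2 - 4*Z (D(O, Z) = -4*Z + 2 = 2 - 4*Z)
M = -9 (M = -9 - 1*0 = -9 + 0 = -9)
T(c) = 2/9 - sqrt(c) (T(c) = 2/9 + (-9*sqrt(c))/9 = 2/9 - sqrt(c))
-9*T(-36 + D(1, 6)) = -9*(2/9 - sqrt(-36 + (2 - 4*6))) = -9*(2/9 - sqrt(-36 + (2 - 24))) = -9*(2/9 - sqrt(-36 - 22)) = -9*(2/9 - sqrt(-58)) = -9*(2/9 - I*sqrt(58)) = -2 + 9*I*sqrt(58)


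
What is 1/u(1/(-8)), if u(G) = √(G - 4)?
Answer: -2*I*√66/33 ≈ -0.49237*I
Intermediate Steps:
u(G) = √(-4 + G)
1/u(1/(-8)) = 1/(√(-4 + 1/(-8))) = 1/(√(-4 - ⅛)) = 1/(√(-33/8)) = 1/(I*√66/4) = -2*I*√66/33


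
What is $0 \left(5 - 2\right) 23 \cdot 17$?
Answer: $0$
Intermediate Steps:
$0 \left(5 - 2\right) 23 \cdot 17 = 0 \cdot 3 \cdot 23 \cdot 17 = 0 \cdot 23 \cdot 17 = 0 \cdot 17 = 0$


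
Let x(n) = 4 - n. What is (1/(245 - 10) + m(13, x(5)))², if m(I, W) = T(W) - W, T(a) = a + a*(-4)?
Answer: 885481/55225 ≈ 16.034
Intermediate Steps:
T(a) = -3*a (T(a) = a - 4*a = -3*a)
m(I, W) = -4*W (m(I, W) = -3*W - W = -4*W)
(1/(245 - 10) + m(13, x(5)))² = (1/(245 - 10) - 4*(4 - 1*5))² = (1/235 - 4*(4 - 5))² = (1/235 - 4*(-1))² = (1/235 + 4)² = (941/235)² = 885481/55225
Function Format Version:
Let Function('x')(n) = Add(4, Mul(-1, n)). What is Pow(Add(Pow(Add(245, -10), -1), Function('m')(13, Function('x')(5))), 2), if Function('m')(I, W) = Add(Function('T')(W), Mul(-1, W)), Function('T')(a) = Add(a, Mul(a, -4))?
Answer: Rational(885481, 55225) ≈ 16.034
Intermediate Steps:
Function('T')(a) = Mul(-3, a) (Function('T')(a) = Add(a, Mul(-4, a)) = Mul(-3, a))
Function('m')(I, W) = Mul(-4, W) (Function('m')(I, W) = Add(Mul(-3, W), Mul(-1, W)) = Mul(-4, W))
Pow(Add(Pow(Add(245, -10), -1), Function('m')(13, Function('x')(5))), 2) = Pow(Add(Pow(Add(245, -10), -1), Mul(-4, Add(4, Mul(-1, 5)))), 2) = Pow(Add(Pow(235, -1), Mul(-4, Add(4, -5))), 2) = Pow(Add(Rational(1, 235), Mul(-4, -1)), 2) = Pow(Add(Rational(1, 235), 4), 2) = Pow(Rational(941, 235), 2) = Rational(885481, 55225)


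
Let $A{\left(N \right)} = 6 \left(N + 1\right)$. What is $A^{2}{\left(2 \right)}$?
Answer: $324$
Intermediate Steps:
$A{\left(N \right)} = 6 + 6 N$ ($A{\left(N \right)} = 6 \left(1 + N\right) = 6 + 6 N$)
$A^{2}{\left(2 \right)} = \left(6 + 6 \cdot 2\right)^{2} = \left(6 + 12\right)^{2} = 18^{2} = 324$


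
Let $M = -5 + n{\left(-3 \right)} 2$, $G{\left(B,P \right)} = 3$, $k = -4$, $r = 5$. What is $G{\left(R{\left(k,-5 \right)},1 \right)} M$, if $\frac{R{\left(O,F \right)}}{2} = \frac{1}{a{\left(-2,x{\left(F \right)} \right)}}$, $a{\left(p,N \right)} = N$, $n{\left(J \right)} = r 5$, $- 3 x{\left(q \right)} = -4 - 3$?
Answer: $135$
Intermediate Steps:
$x{\left(q \right)} = \frac{7}{3}$ ($x{\left(q \right)} = - \frac{-4 - 3}{3} = \left(- \frac{1}{3}\right) \left(-7\right) = \frac{7}{3}$)
$n{\left(J \right)} = 25$ ($n{\left(J \right)} = 5 \cdot 5 = 25$)
$R{\left(O,F \right)} = \frac{6}{7}$ ($R{\left(O,F \right)} = \frac{2}{\frac{7}{3}} = 2 \cdot \frac{3}{7} = \frac{6}{7}$)
$M = 45$ ($M = -5 + 25 \cdot 2 = -5 + 50 = 45$)
$G{\left(R{\left(k,-5 \right)},1 \right)} M = 3 \cdot 45 = 135$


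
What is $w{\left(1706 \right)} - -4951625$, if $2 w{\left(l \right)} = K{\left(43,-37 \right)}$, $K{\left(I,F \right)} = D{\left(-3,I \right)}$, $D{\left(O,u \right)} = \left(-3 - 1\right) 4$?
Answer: $4951617$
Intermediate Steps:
$D{\left(O,u \right)} = -16$ ($D{\left(O,u \right)} = \left(-4\right) 4 = -16$)
$K{\left(I,F \right)} = -16$
$w{\left(l \right)} = -8$ ($w{\left(l \right)} = \frac{1}{2} \left(-16\right) = -8$)
$w{\left(1706 \right)} - -4951625 = -8 - -4951625 = -8 + 4951625 = 4951617$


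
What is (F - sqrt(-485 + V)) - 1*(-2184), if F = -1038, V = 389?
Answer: 1146 - 4*I*sqrt(6) ≈ 1146.0 - 9.798*I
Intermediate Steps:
(F - sqrt(-485 + V)) - 1*(-2184) = (-1038 - sqrt(-485 + 389)) - 1*(-2184) = (-1038 - sqrt(-96)) + 2184 = (-1038 - 4*I*sqrt(6)) + 2184 = 1146 - 4*I*sqrt(6)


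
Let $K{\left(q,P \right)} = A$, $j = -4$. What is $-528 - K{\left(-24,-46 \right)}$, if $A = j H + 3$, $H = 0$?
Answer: $-531$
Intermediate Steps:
$A = 3$ ($A = \left(-4\right) 0 + 3 = 0 + 3 = 3$)
$K{\left(q,P \right)} = 3$
$-528 - K{\left(-24,-46 \right)} = -528 - 3 = -531$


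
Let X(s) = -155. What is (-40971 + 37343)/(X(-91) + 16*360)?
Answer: -3628/5605 ≈ -0.64728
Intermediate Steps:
(-40971 + 37343)/(X(-91) + 16*360) = (-40971 + 37343)/(-155 + 16*360) = -3628/(-155 + 5760) = -3628/5605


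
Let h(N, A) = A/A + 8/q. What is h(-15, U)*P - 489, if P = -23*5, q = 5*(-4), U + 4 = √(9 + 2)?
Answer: -558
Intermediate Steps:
U = -4 + √11 (U = -4 + √(9 + 2) = -4 + √11 ≈ -0.68338)
q = -20
P = -115
h(N, A) = ⅗ (h(N, A) = A/A + 8/(-20) = 1 + 8*(-1/20) = 1 - ⅖ = ⅗)
h(-15, U)*P - 489 = (⅗)*(-115) - 489 = -69 - 489 = -558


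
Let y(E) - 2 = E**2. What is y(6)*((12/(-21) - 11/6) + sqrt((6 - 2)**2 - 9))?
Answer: -1919/21 + 38*sqrt(7) ≈ 9.1576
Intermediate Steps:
y(E) = 2 + E**2
y(6)*((12/(-21) - 11/6) + sqrt((6 - 2)**2 - 9)) = (2 + 6**2)*((12/(-21) - 11/6) + sqrt((6 - 2)**2 - 9)) = (2 + 36)*((12*(-1/21) - 11*1/6) + sqrt(4**2 - 9)) = 38*((-4/7 - 11/6) + sqrt(16 - 9)) = 38*(-101/42 + sqrt(7)) = -1919/21 + 38*sqrt(7)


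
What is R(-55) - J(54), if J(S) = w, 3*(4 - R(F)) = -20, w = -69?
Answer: 239/3 ≈ 79.667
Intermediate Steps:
R(F) = 32/3 (R(F) = 4 - ⅓*(-20) = 4 + 20/3 = 32/3)
J(S) = -69
R(-55) - J(54) = 32/3 - 1*(-69) = 32/3 + 69 = 239/3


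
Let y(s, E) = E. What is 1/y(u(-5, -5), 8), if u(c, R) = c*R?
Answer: ⅛ ≈ 0.12500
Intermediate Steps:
u(c, R) = R*c
1/y(u(-5, -5), 8) = 1/8 = ⅛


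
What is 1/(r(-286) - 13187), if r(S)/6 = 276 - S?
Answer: -1/9815 ≈ -0.00010188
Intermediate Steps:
r(S) = 1656 - 6*S (r(S) = 6*(276 - S) = 1656 - 6*S)
1/(r(-286) - 13187) = 1/((1656 - 6*(-286)) - 13187) = 1/((1656 + 1716) - 13187) = 1/(3372 - 13187) = 1/(-9815) = -1/9815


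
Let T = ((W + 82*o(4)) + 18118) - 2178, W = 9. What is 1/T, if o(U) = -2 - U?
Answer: 1/15457 ≈ 6.4696e-5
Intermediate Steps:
T = 15457 (T = ((9 + 82*(-2 - 1*4)) + 18118) - 2178 = ((9 + 82*(-2 - 4)) + 18118) - 2178 = ((9 + 82*(-6)) + 18118) - 2178 = ((9 - 492) + 18118) - 2178 = (-483 + 18118) - 2178 = 17635 - 2178 = 15457)
1/T = 1/15457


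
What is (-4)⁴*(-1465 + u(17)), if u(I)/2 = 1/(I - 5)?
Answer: -1124992/3 ≈ -3.7500e+5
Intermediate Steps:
u(I) = 2/(-5 + I) (u(I) = 2/(I - 5) = 2/(-5 + I))
(-4)⁴*(-1465 + u(17)) = (-4)⁴*(-1465 + 2/(-5 + 17)) = 256*(-1465 + 2/12) = 256*(-1465 + 2*(1/12)) = 256*(-1465 + ⅙) = 256*(-8789/6) = -1124992/3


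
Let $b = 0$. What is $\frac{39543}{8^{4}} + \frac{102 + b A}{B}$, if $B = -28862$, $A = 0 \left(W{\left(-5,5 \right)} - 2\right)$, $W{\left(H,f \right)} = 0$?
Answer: $\frac{570436137}{59109376} \approx 9.6505$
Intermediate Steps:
$A = 0$ ($A = 0 \left(0 - 2\right) = 0 \left(-2\right) = 0$)
$\frac{39543}{8^{4}} + \frac{102 + b A}{B} = \frac{39543}{8^{4}} + \frac{102 + 0 \cdot 0}{-28862} = \frac{39543}{4096} + \left(102 + 0\right) \left(- \frac{1}{28862}\right) = 39543 \cdot \frac{1}{4096} + 102 \left(- \frac{1}{28862}\right) = \frac{39543}{4096} - \frac{51}{14431} = \frac{570436137}{59109376}$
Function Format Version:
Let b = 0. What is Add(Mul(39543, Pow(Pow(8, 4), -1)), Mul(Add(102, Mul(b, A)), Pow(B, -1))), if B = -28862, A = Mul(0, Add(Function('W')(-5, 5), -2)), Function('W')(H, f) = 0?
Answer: Rational(570436137, 59109376) ≈ 9.6505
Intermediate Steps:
A = 0 (A = Mul(0, Add(0, -2)) = Mul(0, -2) = 0)
Add(Mul(39543, Pow(Pow(8, 4), -1)), Mul(Add(102, Mul(b, A)), Pow(B, -1))) = Add(Mul(39543, Pow(Pow(8, 4), -1)), Mul(Add(102, Mul(0, 0)), Pow(-28862, -1))) = Add(Mul(39543, Pow(4096, -1)), Mul(Add(102, 0), Rational(-1, 28862))) = Add(Mul(39543, Rational(1, 4096)), Mul(102, Rational(-1, 28862))) = Add(Rational(39543, 4096), Rational(-51, 14431)) = Rational(570436137, 59109376)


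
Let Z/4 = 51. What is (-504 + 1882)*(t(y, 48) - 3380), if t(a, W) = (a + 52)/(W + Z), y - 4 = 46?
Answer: -97798727/21 ≈ -4.6571e+6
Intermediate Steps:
Z = 204 (Z = 4*51 = 204)
y = 50 (y = 4 + 46 = 50)
t(a, W) = (52 + a)/(204 + W) (t(a, W) = (a + 52)/(W + 204) = (52 + a)/(204 + W))
(-504 + 1882)*(t(y, 48) - 3380) = (-504 + 1882)*((52 + 50)/(204 + 48) - 3380) = 1378*(102/252 - 3380) = 1378*((1/252)*102 - 3380) = 1378*(17/42 - 3380) = 1378*(-141943/42) = -97798727/21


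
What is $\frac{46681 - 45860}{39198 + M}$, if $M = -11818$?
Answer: $\frac{821}{27380} \approx 0.029985$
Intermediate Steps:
$\frac{46681 - 45860}{39198 + M} = \frac{46681 - 45860}{39198 - 11818} = \frac{821}{27380}$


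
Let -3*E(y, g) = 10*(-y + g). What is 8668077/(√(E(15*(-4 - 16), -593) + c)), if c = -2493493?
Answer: -8668077*I*√22432647/7477549 ≈ -5490.4*I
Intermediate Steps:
E(y, g) = -10*g/3 + 10*y/3 (E(y, g) = -10*(-y + g)/3 = -10*(g - y)/3 = -(-10*y + 10*g)/3 = -10*g/3 + 10*y/3)
8668077/(√(E(15*(-4 - 16), -593) + c)) = 8668077/(√((-10/3*(-593) + 10*(15*(-4 - 16))/3) - 2493493)) = 8668077/(√((5930/3 + 10*(15*(-20))/3) - 2493493)) = 8668077/(√((5930/3 + (10/3)*(-300)) - 2493493)) = 8668077/(√((5930/3 - 1000) - 2493493)) = 8668077/(√(2930/3 - 2493493)) = 8668077/(√(-7477549/3)) = 8668077/((I*√22432647/3)) = 8668077*(-I*√22432647/7477549) = -8668077*I*√22432647/7477549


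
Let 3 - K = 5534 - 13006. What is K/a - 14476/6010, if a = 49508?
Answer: -335876529/148771540 ≈ -2.2577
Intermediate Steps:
K = 7475 (K = 3 - (5534 - 13006) = 3 - 1*(-7472) = 3 + 7472 = 7475)
K/a - 14476/6010 = 7475/49508 - 14476/6010 = 7475*(1/49508) - 14476*1/6010 = 7475/49508 - 7238/3005 = -335876529/148771540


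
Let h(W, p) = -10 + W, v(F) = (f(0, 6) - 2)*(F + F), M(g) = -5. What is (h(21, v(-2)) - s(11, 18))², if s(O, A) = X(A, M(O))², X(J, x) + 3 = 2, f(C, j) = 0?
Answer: 100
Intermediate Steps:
v(F) = -4*F (v(F) = (0 - 2)*(F + F) = -4*F)
X(J, x) = -1 (X(J, x) = -3 + 2 = -1)
s(O, A) = 1 (s(O, A) = (-1)² = 1)
(h(21, v(-2)) - s(11, 18))² = ((-10 + 21) - 1*1)² = (11 - 1)² = 10² = 100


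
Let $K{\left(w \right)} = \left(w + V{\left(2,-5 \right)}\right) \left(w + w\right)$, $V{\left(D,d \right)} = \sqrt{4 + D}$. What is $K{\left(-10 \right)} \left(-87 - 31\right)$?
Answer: $-23600 + 2360 \sqrt{6} \approx -17819.0$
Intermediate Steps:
$K{\left(w \right)} = 2 w \left(w + \sqrt{6}\right)$ ($K{\left(w \right)} = \left(w + \sqrt{4 + 2}\right) \left(w + w\right) = \left(w + \sqrt{6}\right) 2 w = 2 w \left(w + \sqrt{6}\right)$)
$K{\left(-10 \right)} \left(-87 - 31\right) = 2 \left(-10\right) \left(-10 + \sqrt{6}\right) \left(-87 - 31\right) = \left(200 - 20 \sqrt{6}\right) \left(-118\right) = -23600 + 2360 \sqrt{6}$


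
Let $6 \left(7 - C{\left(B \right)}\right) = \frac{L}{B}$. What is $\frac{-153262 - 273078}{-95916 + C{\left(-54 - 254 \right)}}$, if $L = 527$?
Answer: $\frac{157575264}{35447861} \approx 4.4453$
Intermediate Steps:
$C{\left(B \right)} = 7 - \frac{527}{6 B}$ ($C{\left(B \right)} = 7 - \frac{527 \frac{1}{B}}{6} = 7 - \frac{527}{6 B}$)
$\frac{-153262 - 273078}{-95916 + C{\left(-54 - 254 \right)}} = \frac{-153262 - 273078}{-95916 + \left(7 - \frac{527}{6 \left(-54 - 254\right)}\right)} = - \frac{426340}{-95916 + \left(7 - \frac{527}{6 \left(-54 - 254\right)}\right)} = - \frac{426340}{-95916 + \left(7 - \frac{527}{6 \left(-308\right)}\right)} = - \frac{426340}{-95916 + \left(7 - - \frac{527}{1848}\right)} = - \frac{426340}{-95916 + \left(7 + \frac{527}{1848}\right)} = - \frac{426340}{-95916 + \frac{13463}{1848}} = - \frac{426340}{- \frac{177239305}{1848}} = \left(-426340\right) \left(- \frac{1848}{177239305}\right) = \frac{157575264}{35447861}$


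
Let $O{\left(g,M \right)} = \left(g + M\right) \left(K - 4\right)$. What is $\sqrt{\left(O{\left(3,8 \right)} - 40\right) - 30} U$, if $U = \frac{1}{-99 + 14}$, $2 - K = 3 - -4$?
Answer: $- \frac{13 i}{85} \approx - 0.15294 i$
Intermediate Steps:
$K = -5$ ($K = 2 - \left(3 - -4\right) = 2 - \left(3 + 4\right) = 2 - 7 = -5$)
$U = - \frac{1}{85}$ ($U = \frac{1}{-85} = - \frac{1}{85} \approx -0.011765$)
$O{\left(g,M \right)} = - 9 M - 9 g$ ($O{\left(g,M \right)} = \left(g + M\right) \left(-5 - 4\right) = \left(M + g\right) \left(-9\right) = - 9 M - 9 g$)
$\sqrt{\left(O{\left(3,8 \right)} - 40\right) - 30} U = \sqrt{\left(\left(\left(-9\right) 8 - 27\right) - 40\right) - 30} \left(- \frac{1}{85}\right) = \sqrt{\left(\left(-72 - 27\right) - 40\right) - 30} \left(- \frac{1}{85}\right) = \sqrt{\left(-99 - 40\right) - 30} \left(- \frac{1}{85}\right) = \sqrt{-139 - 30} \left(- \frac{1}{85}\right) = \sqrt{-169} \left(- \frac{1}{85}\right) = 13 i \left(- \frac{1}{85}\right) = - \frac{13 i}{85}$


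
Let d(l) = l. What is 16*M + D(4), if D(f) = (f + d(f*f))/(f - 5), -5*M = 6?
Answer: -196/5 ≈ -39.200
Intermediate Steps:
M = -6/5 (M = -⅕*6 = -6/5 ≈ -1.2000)
D(f) = (f + f²)/(-5 + f) (D(f) = (f + f*f)/(f - 5) = (f + f²)/(-5 + f))
16*M + D(4) = 16*(-6/5) + 4*(1 + 4)/(-5 + 4) = -96/5 + 4*5/(-1) = -96/5 + 4*(-1)*5 = -96/5 - 20 = -196/5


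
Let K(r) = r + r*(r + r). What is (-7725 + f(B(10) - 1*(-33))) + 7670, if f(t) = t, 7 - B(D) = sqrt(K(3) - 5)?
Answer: -19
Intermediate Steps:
K(r) = r + 2*r**2 (K(r) = r + r*(2*r) = r + 2*r**2)
B(D) = 3 (B(D) = 7 - sqrt(3*(1 + 2*3) - 5) = 7 - sqrt(3*(1 + 6) - 5) = 7 - sqrt(3*7 - 5) = 7 - sqrt(21 - 5) = 7 - sqrt(16) = 7 - 1*4 = 7 - 4 = 3)
(-7725 + f(B(10) - 1*(-33))) + 7670 = (-7725 + (3 - 1*(-33))) + 7670 = (-7725 + (3 + 33)) + 7670 = (-7725 + 36) + 7670 = -7689 + 7670 = -19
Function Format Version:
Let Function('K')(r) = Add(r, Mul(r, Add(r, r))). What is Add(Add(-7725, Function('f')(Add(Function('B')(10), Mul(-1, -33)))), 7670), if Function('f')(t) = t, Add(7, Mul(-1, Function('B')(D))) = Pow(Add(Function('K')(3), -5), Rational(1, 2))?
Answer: -19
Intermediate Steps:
Function('K')(r) = Add(r, Mul(2, Pow(r, 2))) (Function('K')(r) = Add(r, Mul(r, Mul(2, r))) = Add(r, Mul(2, Pow(r, 2))))
Function('B')(D) = 3 (Function('B')(D) = Add(7, Mul(-1, Pow(Add(Mul(3, Add(1, Mul(2, 3))), -5), Rational(1, 2)))) = Add(7, Mul(-1, Pow(Add(Mul(3, Add(1, 6)), -5), Rational(1, 2)))) = Add(7, Mul(-1, Pow(Add(Mul(3, 7), -5), Rational(1, 2)))) = Add(7, Mul(-1, Pow(Add(21, -5), Rational(1, 2)))) = Add(7, Mul(-1, Pow(16, Rational(1, 2)))) = Add(7, Mul(-1, 4)) = Add(7, -4) = 3)
Add(Add(-7725, Function('f')(Add(Function('B')(10), Mul(-1, -33)))), 7670) = Add(Add(-7725, Add(3, Mul(-1, -33))), 7670) = Add(Add(-7725, Add(3, 33)), 7670) = Add(Add(-7725, 36), 7670) = Add(-7689, 7670) = -19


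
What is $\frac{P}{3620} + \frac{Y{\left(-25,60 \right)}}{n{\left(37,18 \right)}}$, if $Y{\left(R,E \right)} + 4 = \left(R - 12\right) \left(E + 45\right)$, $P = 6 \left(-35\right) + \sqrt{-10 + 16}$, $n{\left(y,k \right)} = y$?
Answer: $- \frac{1408595}{13394} + \frac{\sqrt{6}}{3620} \approx -105.17$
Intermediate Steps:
$P = -210 + \sqrt{6} \approx -207.55$
$Y{\left(R,E \right)} = -4 + \left(-12 + R\right) \left(45 + E\right)$ ($Y{\left(R,E \right)} = -4 + \left(R - 12\right) \left(E + 45\right) = -4 + \left(-12 + R\right) \left(45 + E\right)$)
$\frac{P}{3620} + \frac{Y{\left(-25,60 \right)}}{n{\left(37,18 \right)}} = \frac{-210 + \sqrt{6}}{3620} + \frac{-544 - 720 + 45 \left(-25\right) + 60 \left(-25\right)}{37} = \left(-210 + \sqrt{6}\right) \frac{1}{3620} + \left(-544 - 720 - 1125 - 1500\right) \frac{1}{37} = \left(- \frac{21}{362} + \frac{\sqrt{6}}{3620}\right) - \frac{3889}{37} = - \frac{1408595}{13394} + \frac{\sqrt{6}}{3620}$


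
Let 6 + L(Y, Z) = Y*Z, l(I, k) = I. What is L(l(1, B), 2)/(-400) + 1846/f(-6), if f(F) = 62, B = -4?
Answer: 92331/3100 ≈ 29.784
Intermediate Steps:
L(Y, Z) = -6 + Y*Z
L(l(1, B), 2)/(-400) + 1846/f(-6) = (-6 + 1*2)/(-400) + 1846/62 = (-6 + 2)*(-1/400) + 1846*(1/62) = -4*(-1/400) + 923/31 = 1/100 + 923/31 = 92331/3100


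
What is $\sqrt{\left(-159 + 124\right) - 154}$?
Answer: $3 i \sqrt{21} \approx 13.748 i$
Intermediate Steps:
$\sqrt{\left(-159 + 124\right) - 154} = \sqrt{-35 - 154} = \sqrt{-189} = 3 i \sqrt{21}$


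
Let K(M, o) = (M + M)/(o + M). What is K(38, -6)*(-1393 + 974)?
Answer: -7961/8 ≈ -995.13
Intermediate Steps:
K(M, o) = 2*M/(M + o) (K(M, o) = (2*M)/(M + o) = 2*M/(M + o))
K(38, -6)*(-1393 + 974) = (2*38/(38 - 6))*(-1393 + 974) = (2*38/32)*(-419) = (2*38*(1/32))*(-419) = (19/8)*(-419) = -7961/8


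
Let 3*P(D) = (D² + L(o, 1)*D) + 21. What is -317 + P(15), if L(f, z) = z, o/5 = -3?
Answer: -230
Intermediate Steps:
o = -15 (o = 5*(-3) = -15)
P(D) = 7 + D/3 + D²/3 (P(D) = ((D² + 1*D) + 21)/3 = ((D² + D) + 21)/3 = ((D + D²) + 21)/3 = (21 + D + D²)/3 = 7 + D/3 + D²/3)
-317 + P(15) = -317 + (7 + (⅓)*15 + (⅓)*15²) = -317 + (7 + 5 + (⅓)*225) = -317 + (7 + 5 + 75) = -317 + 87 = -230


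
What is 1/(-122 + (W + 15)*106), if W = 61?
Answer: 1/7934 ≈ 0.00012604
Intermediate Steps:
1/(-122 + (W + 15)*106) = 1/(-122 + (61 + 15)*106) = 1/(-122 + 76*106) = 1/(-122 + 8056) = 1/7934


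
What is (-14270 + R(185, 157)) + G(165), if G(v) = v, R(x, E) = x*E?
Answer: 14940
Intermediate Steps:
R(x, E) = E*x
(-14270 + R(185, 157)) + G(165) = (-14270 + 157*185) + 165 = (-14270 + 29045) + 165 = 14775 + 165 = 14940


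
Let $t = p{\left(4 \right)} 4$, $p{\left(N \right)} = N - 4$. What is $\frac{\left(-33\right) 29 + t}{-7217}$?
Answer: $\frac{957}{7217} \approx 0.1326$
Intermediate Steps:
$p{\left(N \right)} = -4 + N$ ($p{\left(N \right)} = N - 4 = -4 + N$)
$t = 0$ ($t = \left(-4 + 4\right) 4 = 0 \cdot 4 = 0$)
$\frac{\left(-33\right) 29 + t}{-7217} = \frac{\left(-33\right) 29 + 0}{-7217} = \left(-957 + 0\right) \left(- \frac{1}{7217}\right) = \left(-957\right) \left(- \frac{1}{7217}\right) = \frac{957}{7217}$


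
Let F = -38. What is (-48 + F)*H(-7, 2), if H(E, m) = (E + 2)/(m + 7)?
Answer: 430/9 ≈ 47.778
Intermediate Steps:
H(E, m) = (2 + E)/(7 + m)
(-48 + F)*H(-7, 2) = (-48 - 38)*((2 - 7)/(7 + 2)) = -86*(-5)/9 = -86*(-5/9) = 430/9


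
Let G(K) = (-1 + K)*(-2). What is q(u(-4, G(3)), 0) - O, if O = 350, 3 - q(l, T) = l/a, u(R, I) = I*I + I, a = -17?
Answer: -5887/17 ≈ -346.29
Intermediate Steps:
G(K) = 2 - 2*K
u(R, I) = I + I² (u(R, I) = I² + I = I + I²)
q(l, T) = 3 + l/17 (q(l, T) = 3 - l/(-17) = 3 - l*(-1)/17 = 3 - (-1)*l/17 = 3 + l/17)
q(u(-4, G(3)), 0) - O = (3 + ((2 - 2*3)*(1 + (2 - 2*3)))/17) - 1*350 = (3 + ((2 - 6)*(1 + (2 - 6)))/17) - 350 = (3 + (-4*(1 - 4))/17) - 350 = (3 + (-4*(-3))/17) - 350 = (3 + (1/17)*12) - 350 = (3 + 12/17) - 350 = 63/17 - 350 = -5887/17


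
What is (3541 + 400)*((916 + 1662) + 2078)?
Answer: 18349296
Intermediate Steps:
(3541 + 400)*((916 + 1662) + 2078) = 3941*(2578 + 2078) = 3941*4656 = 18349296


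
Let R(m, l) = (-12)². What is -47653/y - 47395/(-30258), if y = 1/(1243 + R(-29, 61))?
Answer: -1999893718043/30258 ≈ -6.6095e+7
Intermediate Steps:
R(m, l) = 144
y = 1/1387 (y = 1/(1243 + 144) = 1/1387 ≈ 0.00072098)
-47653/y - 47395/(-30258) = -47653/1/1387 - 47395/(-30258) = -47653*1387 - 47395*(-1/30258) = -66094711 + 47395/30258 = -1999893718043/30258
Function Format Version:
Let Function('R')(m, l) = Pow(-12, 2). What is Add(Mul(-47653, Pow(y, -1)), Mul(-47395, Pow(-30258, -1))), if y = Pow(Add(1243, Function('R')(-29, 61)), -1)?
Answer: Rational(-1999893718043, 30258) ≈ -6.6095e+7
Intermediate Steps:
Function('R')(m, l) = 144
y = Rational(1, 1387) (y = Pow(Add(1243, 144), -1) = Pow(1387, -1) = Rational(1, 1387) ≈ 0.00072098)
Add(Mul(-47653, Pow(y, -1)), Mul(-47395, Pow(-30258, -1))) = Add(Mul(-47653, Pow(Rational(1, 1387), -1)), Mul(-47395, Pow(-30258, -1))) = Add(Mul(-47653, 1387), Mul(-47395, Rational(-1, 30258))) = Add(-66094711, Rational(47395, 30258)) = Rational(-1999893718043, 30258)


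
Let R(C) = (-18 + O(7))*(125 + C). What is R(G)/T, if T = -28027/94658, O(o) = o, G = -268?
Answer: -148897034/28027 ≈ -5312.6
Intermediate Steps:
T = -28027/94658 (T = -28027*1/94658 = -28027/94658 ≈ -0.29609)
R(C) = -1375 - 11*C (R(C) = (-18 + 7)*(125 + C) = -11*(125 + C) = -1375 - 11*C)
R(G)/T = (-1375 - 11*(-268))/(-28027/94658) = (-1375 + 2948)*(-94658/28027) = 1573*(-94658/28027) = -148897034/28027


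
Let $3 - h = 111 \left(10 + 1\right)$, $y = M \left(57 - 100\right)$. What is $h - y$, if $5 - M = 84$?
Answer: $-4615$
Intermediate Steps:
$M = -79$ ($M = 5 - 84 = -79$)
$y = 3397$ ($y = - 79 \left(57 - 100\right) = \left(-79\right) \left(-43\right) = 3397$)
$h = -1218$ ($h = 3 - 111 \left(10 + 1\right) = 3 - 111 \cdot 11 = 3 - 1221 = -1218$)
$h - y = -1218 - 3397 = -4615$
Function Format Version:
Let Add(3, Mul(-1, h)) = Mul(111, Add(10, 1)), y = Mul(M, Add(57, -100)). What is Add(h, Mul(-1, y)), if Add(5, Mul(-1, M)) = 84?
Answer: -4615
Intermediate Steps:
M = -79 (M = Add(5, Mul(-1, 84)) = Add(5, -84) = -79)
y = 3397 (y = Mul(-79, Add(57, -100)) = Mul(-79, -43) = 3397)
h = -1218 (h = Add(3, Mul(-1, Mul(111, Add(10, 1)))) = Add(3, Mul(-1, Mul(111, 11))) = Add(3, Mul(-1, 1221)) = Add(3, -1221) = -1218)
Add(h, Mul(-1, y)) = Add(-1218, Mul(-1, 3397)) = Add(-1218, -3397) = -4615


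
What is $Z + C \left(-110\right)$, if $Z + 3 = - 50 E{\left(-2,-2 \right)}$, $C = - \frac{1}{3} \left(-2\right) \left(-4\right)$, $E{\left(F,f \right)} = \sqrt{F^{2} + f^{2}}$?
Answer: $\frac{871}{3} - 100 \sqrt{2} \approx 148.91$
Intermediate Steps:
$C = - \frac{8}{3}$ ($C = \left(-1\right) \frac{1}{3} \left(-2\right) \left(-4\right) = \left(- \frac{1}{3}\right) \left(-2\right) \left(-4\right) = \frac{2}{3} \left(-4\right) = - \frac{8}{3} \approx -2.6667$)
$Z = -3 - 100 \sqrt{2}$ ($Z = -3 - 50 \sqrt{\left(-2\right)^{2} + \left(-2\right)^{2}} = -3 - 50 \sqrt{4 + 4} = -3 - 50 \sqrt{8} = -3 - 50 \cdot 2 \sqrt{2} = -3 - 100 \sqrt{2} \approx -144.42$)
$Z + C \left(-110\right) = \left(-3 - 100 \sqrt{2}\right) - - \frac{880}{3} = \left(-3 - 100 \sqrt{2}\right) + \frac{880}{3} = \frac{871}{3} - 100 \sqrt{2}$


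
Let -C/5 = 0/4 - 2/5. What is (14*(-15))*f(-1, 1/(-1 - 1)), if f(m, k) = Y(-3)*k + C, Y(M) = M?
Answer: -735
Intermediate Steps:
C = 2 (C = -5*(0/4 - 2/5) = -5*(0*(¼) - 2*⅕) = -5*(0 - ⅖) = -5*(-⅖) = 2)
f(m, k) = 2 - 3*k (f(m, k) = -3*k + 2 = 2 - 3*k)
(14*(-15))*f(-1, 1/(-1 - 1)) = (14*(-15))*(2 - 3/(-1 - 1)) = -210*(2 - 3/(-2)) = -210*(2 - 3*(-½)) = -210*(2 + 3/2) = -210*7/2 = -735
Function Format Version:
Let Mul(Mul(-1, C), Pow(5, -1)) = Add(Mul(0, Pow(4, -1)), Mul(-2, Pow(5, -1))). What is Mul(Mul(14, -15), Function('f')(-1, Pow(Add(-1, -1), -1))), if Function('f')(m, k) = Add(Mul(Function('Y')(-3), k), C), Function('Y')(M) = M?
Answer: -735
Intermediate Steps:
C = 2 (C = Mul(-5, Add(Mul(0, Pow(4, -1)), Mul(-2, Pow(5, -1)))) = Mul(-5, Add(Mul(0, Rational(1, 4)), Mul(-2, Rational(1, 5)))) = Mul(-5, Add(0, Rational(-2, 5))) = Mul(-5, Rational(-2, 5)) = 2)
Function('f')(m, k) = Add(2, Mul(-3, k)) (Function('f')(m, k) = Add(Mul(-3, k), 2) = Add(2, Mul(-3, k)))
Mul(Mul(14, -15), Function('f')(-1, Pow(Add(-1, -1), -1))) = Mul(Mul(14, -15), Add(2, Mul(-3, Pow(Add(-1, -1), -1)))) = Mul(-210, Add(2, Mul(-3, Pow(-2, -1)))) = Mul(-210, Add(2, Mul(-3, Rational(-1, 2)))) = Mul(-210, Add(2, Rational(3, 2))) = Mul(-210, Rational(7, 2)) = -735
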